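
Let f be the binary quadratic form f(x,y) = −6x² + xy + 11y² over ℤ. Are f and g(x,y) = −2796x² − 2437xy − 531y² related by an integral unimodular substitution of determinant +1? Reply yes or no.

D₁ = 265, D₂ = 265
river cycle of f (length 22): (-6, 13, 4), (4, 11, -9), (-9, 7, 6), (6, 5, -10), (-10, 15, 1), (1, 15, -10), (-10, 5, 6), (6, 7, -9), (-9, 11, 4), (4, 13, -6), … (12 more)
river cycle of g (length 22): (-6, 13, 4), (4, 11, -9), (-9, 7, 6), (6, 5, -10), (-10, 15, 1), (1, 15, -10), (-10, 5, 6), (6, 7, -9), (-9, 11, 4), (4, 13, -6), … (12 more)
cycles coincide ⇒ equivalent

yes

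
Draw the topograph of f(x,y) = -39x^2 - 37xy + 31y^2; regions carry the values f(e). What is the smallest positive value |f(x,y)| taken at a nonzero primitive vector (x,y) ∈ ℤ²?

descent: ρ → (31,37,-39)  [lands on river]
river: ρ → (-39,41,29)
river: ρ → (29,75,-5)
river: ρ → (-5,75,29)
river: ρ → (29,41,-39)
river: ρ → (-39,37,31)
river: ρ → (31,25,-45)
river: ρ → (-45,65,11)
river: ρ → (11,67,-39)
river: ρ → (-39,11,39)
river: ρ → (39,67,-11)
river: ρ → (-11,65,45)
river: ρ → (45,25,-31)
river: ρ → (-31,37,39)
river: ρ → (39,41,-29)
river: ρ → (-29,75,5)
river: ρ → (5,75,-29)
river: ρ → (-29,41,39)
river: ρ → (39,37,-31)
river: ρ → (-31,25,45)
river: ρ → (45,65,-11)
river: ρ → (-11,67,39)
river: ρ → (39,11,-39)
river: ρ → (-39,67,11)
river: ρ → (11,65,-45)
river: ρ → (-45,25,31)
closes: descent 1, river 26
min |a| on river = 5

5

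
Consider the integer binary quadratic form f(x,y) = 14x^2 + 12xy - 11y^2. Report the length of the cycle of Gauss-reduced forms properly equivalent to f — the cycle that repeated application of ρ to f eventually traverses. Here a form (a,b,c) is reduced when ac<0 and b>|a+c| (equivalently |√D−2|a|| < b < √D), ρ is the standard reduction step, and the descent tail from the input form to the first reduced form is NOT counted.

D = 760, ⌊√D⌋ = 27
river: ρ → (-11,10,15)
river: ρ → (15,20,-6)
river: ρ → (-6,16,21)
river: ρ → (21,26,-1)
river: ρ → (-1,26,21)
river: ρ → (21,16,-6)
river: ρ → (-6,20,15)
river: ρ → (15,10,-11)
river: ρ → (-11,12,14)
river: ρ → (14,16,-9)
river: ρ → (-9,20,10)
river: ρ → (10,20,-9)
river: ρ → (-9,16,14)
river: ρ → (14,12,-11)
ρ-cycle length = 14 (tail of 0 descent steps not counted)

14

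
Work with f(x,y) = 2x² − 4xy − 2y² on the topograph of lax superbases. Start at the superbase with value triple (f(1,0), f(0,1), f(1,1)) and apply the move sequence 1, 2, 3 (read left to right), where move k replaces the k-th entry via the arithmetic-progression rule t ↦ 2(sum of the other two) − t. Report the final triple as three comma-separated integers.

start (2,-2,-4) = (f(1,0),f(0,1),f(1,1))
replace slot 1: 2·((-2)+(-4)) − 2 = -14 → (-14,-2,-4)
replace slot 2: 2·((-14)+(-4)) − (-2) = -34 → (-14,-34,-4)
replace slot 3: 2·((-14)+(-34)) − (-4) = -92 → (-14,-34,-92)

-14,-34,-92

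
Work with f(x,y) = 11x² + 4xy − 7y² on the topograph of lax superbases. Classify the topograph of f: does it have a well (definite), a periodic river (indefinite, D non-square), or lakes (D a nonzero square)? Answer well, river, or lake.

D = b²−4ac = 4² − 4·11·(-7) = 324
D = 18² is a perfect square ⇒ form factors over ℤ ⇒ lakes

lake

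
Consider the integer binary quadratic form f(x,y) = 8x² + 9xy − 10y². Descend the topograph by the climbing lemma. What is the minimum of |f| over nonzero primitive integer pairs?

river: ρ → (-10,11,7)
river: ρ → (7,17,-4)
river: ρ → (-4,15,11)
river: ρ → (11,7,-8)
river: ρ → (-8,9,10)
river: ρ → (10,11,-7)
river: ρ → (-7,17,4)
river: ρ → (4,15,-11)
river: ρ → (-11,7,8)
river: ρ → (8,9,-10)
closes: descent 0, river 10
min |a| on river = 4

4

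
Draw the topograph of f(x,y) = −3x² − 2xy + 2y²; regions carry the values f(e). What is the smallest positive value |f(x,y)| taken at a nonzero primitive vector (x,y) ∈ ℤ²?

descent: ρ → (2,2,-3)  [lands on river]
river: ρ → (-3,4,1)
river: ρ → (1,4,-3)
river: ρ → (-3,2,2)
closes: descent 1, river 4
min |a| on river = 1

1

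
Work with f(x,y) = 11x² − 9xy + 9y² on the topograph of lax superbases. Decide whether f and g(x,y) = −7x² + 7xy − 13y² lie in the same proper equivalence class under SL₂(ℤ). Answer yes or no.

D₁ = -315, D₂ = -315
f: flip: (11,-9,9)→(9,9,11)
f: reduced (well bottom): (9,9,11) with a≤c, −a<b≤a
g is negative-definite; reduce −g:
−g: translate: b→7 (≡-7 mod 14), so (7,-7,13)→(7,7,13)
−g: reduced (well bottom): (7,7,13) with a≤c, −a<b≤a
flip sign back: reduced form of g is (-7,-7,-13)
reduced forms (9, 9, 11) vs (-7, -7, -13) ⇒ inequivalent

no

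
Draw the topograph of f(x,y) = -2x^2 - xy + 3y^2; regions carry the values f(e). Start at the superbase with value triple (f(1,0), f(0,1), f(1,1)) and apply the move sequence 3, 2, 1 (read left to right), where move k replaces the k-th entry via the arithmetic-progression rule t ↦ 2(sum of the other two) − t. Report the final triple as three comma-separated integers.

start (-2,3,0) = (f(1,0),f(0,1),f(1,1))
replace slot 3: 2·((-2)+3) − 0 = 2 → (-2,3,2)
replace slot 2: 2·((-2)+2) − 3 = -3 → (-2,-3,2)
replace slot 1: 2·((-3)+2) − (-2) = 0 → (0,-3,2)

0,-3,2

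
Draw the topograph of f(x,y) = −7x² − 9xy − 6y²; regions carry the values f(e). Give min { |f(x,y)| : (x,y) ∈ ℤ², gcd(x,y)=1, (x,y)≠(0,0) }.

translate: b→-5 (≡9 mod 14), so (7,9,6)→(7,-5,4)
flip: (7,-5,4)→(4,5,7)
translate: b→-3 (≡5 mod 8), so (4,5,7)→(4,-3,6)
reduced (well bottom): (4,-3,6) with a≤c, −a<b≤a
well minimum |f| = |-4| = 4 (negative-definite)

4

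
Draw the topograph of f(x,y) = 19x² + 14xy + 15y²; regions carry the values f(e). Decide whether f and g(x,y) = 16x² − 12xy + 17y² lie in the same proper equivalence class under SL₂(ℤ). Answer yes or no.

D₁ = -944, D₂ = -944
f: flip: (19,14,15)→(15,-14,19)
f: reduced (well bottom): (15,-14,19) with a≤c, −a<b≤a
g: reduced (well bottom): (16,-12,17) with a≤c, −a<b≤a
reduced forms (15, -14, 19) vs (16, -12, 17) ⇒ inequivalent

no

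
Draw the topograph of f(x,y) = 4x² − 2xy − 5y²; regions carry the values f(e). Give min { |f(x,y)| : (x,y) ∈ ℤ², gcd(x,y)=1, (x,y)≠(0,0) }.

descent: ρ → (-5,2,4)  [lands on river]
river: ρ → (4,6,-3)
river: ρ → (-3,6,4)
river: ρ → (4,2,-5)
river: ρ → (-5,8,1)
river: ρ → (1,8,-5)
closes: descent 1, river 6
min |a| on river = 1

1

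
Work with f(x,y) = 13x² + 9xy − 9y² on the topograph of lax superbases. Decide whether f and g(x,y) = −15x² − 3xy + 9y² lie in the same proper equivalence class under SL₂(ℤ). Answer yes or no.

D₁ = 549, D₂ = 549
river cycle of f (length 6): (-9, 9, 13), (13, 17, -5), (-5, 23, 1), (1, 23, -5), (-5, 17, 13), (13, 9, -9)
river cycle of g (length 6): (9, 21, -3), (-3, 21, 9), (9, 15, -9), (-9, 21, 3), (3, 21, -9), (-9, 15, 9)
cycles differ ⇒ inequivalent

no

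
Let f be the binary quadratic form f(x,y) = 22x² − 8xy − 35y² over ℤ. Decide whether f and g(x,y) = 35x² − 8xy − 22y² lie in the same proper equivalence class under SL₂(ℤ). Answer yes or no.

D₁ = 3144, D₂ = 3144
river cycle of f (length 6): (22, 36, -21), (-21, 48, 10), (10, 52, -11), (-11, 36, 42), (42, 48, -5), (-5, 52, 22)
river cycle of g (length 6): (-22, 52, 5), (5, 48, -42), (-42, 36, 11), (11, 52, -10), (-10, 48, 21), (21, 36, -22)
cycles differ ⇒ inequivalent

no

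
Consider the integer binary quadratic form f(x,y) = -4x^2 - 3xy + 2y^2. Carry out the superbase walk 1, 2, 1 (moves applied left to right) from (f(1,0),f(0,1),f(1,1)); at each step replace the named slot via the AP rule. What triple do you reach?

start (-4,2,-5) = (f(1,0),f(0,1),f(1,1))
replace slot 1: 2·(2+(-5)) − (-4) = -2 → (-2,2,-5)
replace slot 2: 2·((-2)+(-5)) − 2 = -16 → (-2,-16,-5)
replace slot 1: 2·((-16)+(-5)) − (-2) = -40 → (-40,-16,-5)

-40,-16,-5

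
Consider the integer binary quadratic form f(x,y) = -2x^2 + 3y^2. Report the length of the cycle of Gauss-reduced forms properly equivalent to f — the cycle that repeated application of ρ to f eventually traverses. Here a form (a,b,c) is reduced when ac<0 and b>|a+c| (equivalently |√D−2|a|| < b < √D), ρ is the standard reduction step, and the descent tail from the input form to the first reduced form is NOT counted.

D = 24, ⌊√D⌋ = 4
descent: ρ → (3,0,-2)
descent: ρ → (-2,4,1)  [lands on river]
river: ρ → (1,4,-2)
ρ-cycle length = 2 (tail of 2 descent steps not counted)

2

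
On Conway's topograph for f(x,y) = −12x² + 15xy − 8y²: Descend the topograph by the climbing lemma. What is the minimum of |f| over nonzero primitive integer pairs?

translate: b→9 (≡-15 mod 24), so (12,-15,8)→(12,9,5)
flip: (12,9,5)→(5,-9,12)
translate: b→1 (≡-9 mod 10), so (5,-9,12)→(5,1,8)
reduced (well bottom): (5,1,8) with a≤c, −a<b≤a
well minimum |f| = |-5| = 5 (negative-definite)

5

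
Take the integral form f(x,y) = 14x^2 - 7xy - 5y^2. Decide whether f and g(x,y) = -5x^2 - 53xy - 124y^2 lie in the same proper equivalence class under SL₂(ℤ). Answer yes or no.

D₁ = 329, D₂ = 329
river cycle of f (length 16): (-5, 17, 2), (2, 15, -13), (-13, 11, 4), (4, 13, -10), (-10, 7, 7), (7, 7, -10), (-10, 13, 4), (4, 11, -13), (-13, 15, 2), (2, 17, -5), … (6 more)
river cycle of g (length 16): (-5, 17, 2), (2, 15, -13), (-13, 11, 4), (4, 13, -10), (-10, 7, 7), (7, 7, -10), (-10, 13, 4), (4, 11, -13), (-13, 15, 2), (2, 17, -5), … (6 more)
cycles coincide ⇒ equivalent

yes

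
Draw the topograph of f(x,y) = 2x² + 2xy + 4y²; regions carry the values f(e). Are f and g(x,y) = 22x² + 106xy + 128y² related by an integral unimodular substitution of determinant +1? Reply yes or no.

D₁ = -28, D₂ = -28
f: reduced (well bottom): (2,2,4) with a≤c, −a<b≤a
g: translate: b→18 (≡106 mod 44), so (22,106,128)→(22,18,4)
g: flip: (22,18,4)→(4,-18,22)
g: translate: b→-2 (≡-18 mod 8), so (4,-18,22)→(4,-2,2)
g: flip: (4,-2,2)→(2,2,4)
g: reduced (well bottom): (2,2,4) with a≤c, −a<b≤a
reduced forms (2, 2, 4) vs (2, 2, 4) ⇒ equivalent

yes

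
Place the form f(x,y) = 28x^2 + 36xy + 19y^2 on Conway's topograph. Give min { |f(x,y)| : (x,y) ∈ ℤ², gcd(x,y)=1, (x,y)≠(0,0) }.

translate: b→-20 (≡36 mod 56), so (28,36,19)→(28,-20,11)
flip: (28,-20,11)→(11,20,28)
translate: b→-2 (≡20 mod 22), so (11,20,28)→(11,-2,19)
reduced (well bottom): (11,-2,19) with a≤c, −a<b≤a
well minimum = a = 11

11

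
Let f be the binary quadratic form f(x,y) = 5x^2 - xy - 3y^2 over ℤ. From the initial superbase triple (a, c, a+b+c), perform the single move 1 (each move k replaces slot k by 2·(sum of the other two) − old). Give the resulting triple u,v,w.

start (5,-3,1) = (f(1,0),f(0,1),f(1,1))
replace slot 1: 2·((-3)+1) − 5 = -9 → (-9,-3,1)

-9,-3,1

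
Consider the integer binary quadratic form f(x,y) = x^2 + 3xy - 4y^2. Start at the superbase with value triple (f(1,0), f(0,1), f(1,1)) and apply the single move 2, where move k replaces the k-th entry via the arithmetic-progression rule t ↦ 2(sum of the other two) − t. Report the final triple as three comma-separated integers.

start (1,-4,0) = (f(1,0),f(0,1),f(1,1))
replace slot 2: 2·(1+0) − (-4) = 6 → (1,6,0)

1,6,0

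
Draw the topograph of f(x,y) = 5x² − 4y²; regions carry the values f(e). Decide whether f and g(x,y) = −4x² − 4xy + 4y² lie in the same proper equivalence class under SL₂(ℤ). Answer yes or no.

D₁ = 80, D₂ = 80
river cycle of f (length 2): (-4, 8, 1), (1, 8, -4)
river cycle of g (length 2): (4, 4, -4), (-4, 4, 4)
cycles differ ⇒ inequivalent

no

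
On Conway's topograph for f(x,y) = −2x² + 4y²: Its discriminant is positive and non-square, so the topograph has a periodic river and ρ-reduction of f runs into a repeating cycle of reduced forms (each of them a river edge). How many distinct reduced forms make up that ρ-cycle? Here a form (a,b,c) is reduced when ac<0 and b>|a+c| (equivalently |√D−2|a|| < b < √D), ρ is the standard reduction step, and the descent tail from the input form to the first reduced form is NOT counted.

D = 32, ⌊√D⌋ = 5
descent: ρ → (4,0,-2)
descent: ρ → (-2,4,2)  [lands on river]
river: ρ → (2,4,-2)
ρ-cycle length = 2 (tail of 2 descent steps not counted)

2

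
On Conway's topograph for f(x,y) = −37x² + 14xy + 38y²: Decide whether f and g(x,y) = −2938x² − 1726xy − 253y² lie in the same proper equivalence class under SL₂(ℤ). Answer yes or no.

D₁ = 5820, D₂ = 5820
river cycle of f (length 10): (38, 62, -13), (-13, 68, 23), (23, 70, -10), (-10, 70, 23), (23, 68, -13), (-13, 62, 38), (38, 14, -37), (-37, 60, 15), (15, 60, -37), (-37, 14, 38)
river cycle of g (length 10): (-37, 14, 38), (38, 62, -13), (-13, 68, 23), (23, 70, -10), (-10, 70, 23), (23, 68, -13), (-13, 62, 38), (38, 14, -37), (-37, 60, 15), (15, 60, -37)
cycles coincide ⇒ equivalent

yes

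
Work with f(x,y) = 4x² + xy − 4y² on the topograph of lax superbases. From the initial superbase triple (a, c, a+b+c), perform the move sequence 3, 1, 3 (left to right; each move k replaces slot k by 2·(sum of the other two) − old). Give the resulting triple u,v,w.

start (4,-4,1) = (f(1,0),f(0,1),f(1,1))
replace slot 3: 2·(4+(-4)) − 1 = -1 → (4,-4,-1)
replace slot 1: 2·((-4)+(-1)) − 4 = -14 → (-14,-4,-1)
replace slot 3: 2·((-14)+(-4)) − (-1) = -35 → (-14,-4,-35)

-14,-4,-35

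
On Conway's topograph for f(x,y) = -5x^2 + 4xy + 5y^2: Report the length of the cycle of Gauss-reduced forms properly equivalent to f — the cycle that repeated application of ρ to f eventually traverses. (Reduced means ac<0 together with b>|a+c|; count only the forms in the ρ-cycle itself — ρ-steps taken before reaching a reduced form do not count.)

D = 116, ⌊√D⌋ = 10
river: ρ → (5,6,-4)
river: ρ → (-4,10,1)
river: ρ → (1,10,-4)
river: ρ → (-4,6,5)
river: ρ → (5,4,-5)
river: ρ → (-5,6,4)
river: ρ → (4,10,-1)
river: ρ → (-1,10,4)
river: ρ → (4,6,-5)
river: ρ → (-5,4,5)
ρ-cycle length = 10 (tail of 0 descent steps not counted)

10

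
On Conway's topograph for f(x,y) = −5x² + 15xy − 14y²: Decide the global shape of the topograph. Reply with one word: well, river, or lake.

D = b²−4ac = 15² − 4·(-5)·(-14) = -55
D < 0 ⇒ definite ⇒ every region one sign ⇒ single well

well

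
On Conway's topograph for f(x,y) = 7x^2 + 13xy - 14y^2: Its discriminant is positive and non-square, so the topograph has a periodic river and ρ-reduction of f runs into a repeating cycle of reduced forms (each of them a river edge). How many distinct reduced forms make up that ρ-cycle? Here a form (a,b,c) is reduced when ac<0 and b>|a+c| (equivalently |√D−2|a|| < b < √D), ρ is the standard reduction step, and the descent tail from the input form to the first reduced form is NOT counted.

D = 561, ⌊√D⌋ = 23
river: ρ → (-14,15,6)
river: ρ → (6,21,-5)
river: ρ → (-5,19,10)
river: ρ → (10,21,-3)
river: ρ → (-3,21,10)
river: ρ → (10,19,-5)
river: ρ → (-5,21,6)
river: ρ → (6,15,-14)
river: ρ → (-14,13,7)
river: ρ → (7,15,-12)
river: ρ → (-12,9,10)
river: ρ → (10,11,-11)
river: ρ → (-11,11,10)
river: ρ → (10,9,-12)
river: ρ → (-12,15,7)
river: ρ → (7,13,-14)
ρ-cycle length = 16 (tail of 0 descent steps not counted)

16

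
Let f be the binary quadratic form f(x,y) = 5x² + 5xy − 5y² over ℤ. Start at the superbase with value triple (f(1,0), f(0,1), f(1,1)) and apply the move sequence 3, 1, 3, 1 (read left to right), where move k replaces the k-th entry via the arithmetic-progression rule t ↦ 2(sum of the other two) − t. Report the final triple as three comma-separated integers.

start (5,-5,5) = (f(1,0),f(0,1),f(1,1))
replace slot 3: 2·(5+(-5)) − 5 = -5 → (5,-5,-5)
replace slot 1: 2·((-5)+(-5)) − 5 = -25 → (-25,-5,-5)
replace slot 3: 2·((-25)+(-5)) − (-5) = -55 → (-25,-5,-55)
replace slot 1: 2·((-5)+(-55)) − (-25) = -95 → (-95,-5,-55)

-95,-5,-55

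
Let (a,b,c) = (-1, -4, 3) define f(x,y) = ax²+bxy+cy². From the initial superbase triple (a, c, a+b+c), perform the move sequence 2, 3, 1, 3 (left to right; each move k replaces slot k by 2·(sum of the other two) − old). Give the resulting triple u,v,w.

start (-1,3,-2) = (f(1,0),f(0,1),f(1,1))
replace slot 2: 2·((-1)+(-2)) − 3 = -9 → (-1,-9,-2)
replace slot 3: 2·((-1)+(-9)) − (-2) = -18 → (-1,-9,-18)
replace slot 1: 2·((-9)+(-18)) − (-1) = -53 → (-53,-9,-18)
replace slot 3: 2·((-53)+(-9)) − (-18) = -106 → (-53,-9,-106)

-53,-9,-106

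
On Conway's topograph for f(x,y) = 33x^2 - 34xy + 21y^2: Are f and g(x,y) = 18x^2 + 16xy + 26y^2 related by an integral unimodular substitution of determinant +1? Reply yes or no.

D₁ = -1616, D₂ = -1616
f: translate: b→32 (≡-34 mod 66), so (33,-34,21)→(33,32,20)
f: flip: (33,32,20)→(20,-32,33)
f: translate: b→8 (≡-32 mod 40), so (20,-32,33)→(20,8,21)
f: reduced (well bottom): (20,8,21) with a≤c, −a<b≤a
g: reduced (well bottom): (18,16,26) with a≤c, −a<b≤a
reduced forms (20, 8, 21) vs (18, 16, 26) ⇒ inequivalent

no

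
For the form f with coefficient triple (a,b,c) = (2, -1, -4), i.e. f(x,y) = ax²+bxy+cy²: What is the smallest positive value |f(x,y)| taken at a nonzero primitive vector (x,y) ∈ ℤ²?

descent: ρ → (-4,1,2)
descent: ρ → (2,3,-3)  [lands on river]
river: ρ → (-3,3,2)
river: ρ → (2,5,-1)
river: ρ → (-1,5,2)
closes: descent 2, river 4
min |a| on river = 1

1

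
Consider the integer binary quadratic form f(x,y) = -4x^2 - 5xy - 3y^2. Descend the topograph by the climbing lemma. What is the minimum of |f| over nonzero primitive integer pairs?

translate: b→-3 (≡5 mod 8), so (4,5,3)→(4,-3,2)
flip: (4,-3,2)→(2,3,4)
translate: b→-1 (≡3 mod 4), so (2,3,4)→(2,-1,3)
reduced (well bottom): (2,-1,3) with a≤c, −a<b≤a
well minimum |f| = |-2| = 2 (negative-definite)

2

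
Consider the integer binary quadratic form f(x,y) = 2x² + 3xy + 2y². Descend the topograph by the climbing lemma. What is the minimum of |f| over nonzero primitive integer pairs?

translate: b→-1 (≡3 mod 4), so (2,3,2)→(2,-1,1)
flip: (2,-1,1)→(1,1,2)
reduced (well bottom): (1,1,2) with a≤c, −a<b≤a
well minimum = a = 1

1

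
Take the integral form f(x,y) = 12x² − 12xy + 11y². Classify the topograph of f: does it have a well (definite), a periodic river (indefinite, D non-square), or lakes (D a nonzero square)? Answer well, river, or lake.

D = b²−4ac = (-12)² − 4·12·11 = -384
D < 0 ⇒ definite ⇒ every region one sign ⇒ single well

well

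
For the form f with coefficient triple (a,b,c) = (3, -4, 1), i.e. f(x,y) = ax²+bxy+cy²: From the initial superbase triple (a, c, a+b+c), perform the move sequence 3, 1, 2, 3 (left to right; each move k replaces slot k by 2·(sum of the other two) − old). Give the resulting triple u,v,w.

start (3,1,0) = (f(1,0),f(0,1),f(1,1))
replace slot 3: 2·(3+1) − 0 = 8 → (3,1,8)
replace slot 1: 2·(1+8) − 3 = 15 → (15,1,8)
replace slot 2: 2·(15+8) − 1 = 45 → (15,45,8)
replace slot 3: 2·(15+45) − 8 = 112 → (15,45,112)

15,45,112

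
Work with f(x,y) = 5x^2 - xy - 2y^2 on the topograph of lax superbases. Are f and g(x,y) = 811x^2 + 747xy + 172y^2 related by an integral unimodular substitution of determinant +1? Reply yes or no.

D₁ = 41, D₂ = 41
river cycle of f (length 10): (-2, 5, 2), (2, 3, -4), (-4, 5, 1), (1, 5, -4), (-4, 3, 2), (2, 5, -2), (-2, 3, 4), (4, 5, -1), (-1, 5, 4), (4, 3, -2)
river cycle of g (length 10): (-2, 5, 2), (2, 3, -4), (-4, 5, 1), (1, 5, -4), (-4, 3, 2), (2, 5, -2), (-2, 3, 4), (4, 5, -1), (-1, 5, 4), (4, 3, -2)
cycles coincide ⇒ equivalent

yes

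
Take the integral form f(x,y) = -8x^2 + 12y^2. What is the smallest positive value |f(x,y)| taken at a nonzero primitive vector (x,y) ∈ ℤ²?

descent: ρ → (12,0,-8)
descent: ρ → (-8,16,4)  [lands on river]
river: ρ → (4,16,-8)
closes: descent 2, river 2
min |a| on river = 4

4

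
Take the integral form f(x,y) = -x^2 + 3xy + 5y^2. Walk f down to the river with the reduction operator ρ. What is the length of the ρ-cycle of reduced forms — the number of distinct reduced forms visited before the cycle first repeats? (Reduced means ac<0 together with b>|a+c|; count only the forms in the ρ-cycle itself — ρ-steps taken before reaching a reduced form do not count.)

D = 29, ⌊√D⌋ = 5
descent: ρ → (5,-3,-1)
descent: ρ → (-1,5,1)  [lands on river]
river: ρ → (1,5,-1)
ρ-cycle length = 2 (tail of 2 descent steps not counted)

2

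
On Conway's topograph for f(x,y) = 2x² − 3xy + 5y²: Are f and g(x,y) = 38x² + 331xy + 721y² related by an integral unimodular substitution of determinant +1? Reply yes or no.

D₁ = -31, D₂ = -31
f: translate: b→1 (≡-3 mod 4), so (2,-3,5)→(2,1,4)
f: reduced (well bottom): (2,1,4) with a≤c, −a<b≤a
g: translate: b→27 (≡331 mod 76), so (38,331,721)→(38,27,5)
g: flip: (38,27,5)→(5,-27,38)
g: translate: b→3 (≡-27 mod 10), so (5,-27,38)→(5,3,2)
g: flip: (5,3,2)→(2,-3,5)
g: translate: b→1 (≡-3 mod 4), so (2,-3,5)→(2,1,4)
g: reduced (well bottom): (2,1,4) with a≤c, −a<b≤a
reduced forms (2, 1, 4) vs (2, 1, 4) ⇒ equivalent

yes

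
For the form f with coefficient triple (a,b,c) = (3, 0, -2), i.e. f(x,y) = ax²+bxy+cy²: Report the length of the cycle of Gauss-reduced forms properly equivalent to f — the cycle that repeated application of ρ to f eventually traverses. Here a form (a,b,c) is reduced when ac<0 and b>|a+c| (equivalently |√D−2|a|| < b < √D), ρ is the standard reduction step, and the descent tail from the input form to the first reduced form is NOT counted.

D = 24, ⌊√D⌋ = 4
descent: ρ → (-2,4,1)  [lands on river]
river: ρ → (1,4,-2)
ρ-cycle length = 2 (tail of 1 descent step not counted)

2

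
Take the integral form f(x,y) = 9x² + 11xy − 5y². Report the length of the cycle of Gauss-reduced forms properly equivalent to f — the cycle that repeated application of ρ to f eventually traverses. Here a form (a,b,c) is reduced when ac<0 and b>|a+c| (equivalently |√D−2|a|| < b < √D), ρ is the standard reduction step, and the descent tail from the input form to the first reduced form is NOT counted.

D = 301, ⌊√D⌋ = 17
river: ρ → (-5,9,11)
river: ρ → (11,13,-3)
river: ρ → (-3,17,1)
river: ρ → (1,17,-3)
river: ρ → (-3,13,11)
river: ρ → (11,9,-5)
river: ρ → (-5,11,9)
river: ρ → (9,7,-7)
river: ρ → (-7,7,9)
river: ρ → (9,11,-5)
ρ-cycle length = 10 (tail of 0 descent steps not counted)

10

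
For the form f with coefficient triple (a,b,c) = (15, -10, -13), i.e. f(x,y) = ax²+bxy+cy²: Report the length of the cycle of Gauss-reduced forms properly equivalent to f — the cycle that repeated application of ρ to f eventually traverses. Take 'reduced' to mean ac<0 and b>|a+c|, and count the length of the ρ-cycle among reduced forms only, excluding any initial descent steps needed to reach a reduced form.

D = 880, ⌊√D⌋ = 29
descent: ρ → (-13,10,15)  [lands on river]
river: ρ → (15,20,-8)
river: ρ → (-8,28,3)
river: ρ → (3,26,-17)
river: ρ → (-17,8,12)
river: ρ → (12,16,-13)
ρ-cycle length = 6 (tail of 1 descent step not counted)

6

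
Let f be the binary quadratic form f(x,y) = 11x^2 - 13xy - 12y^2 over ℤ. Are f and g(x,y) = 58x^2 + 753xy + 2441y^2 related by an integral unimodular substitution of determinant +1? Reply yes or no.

D₁ = 697, D₂ = 697
river cycle of f (length 18): (-12, 13, 11), (11, 9, -14), (-14, 19, 6), (6, 17, -17), (-17, 17, 6), (6, 19, -14), (-14, 9, 11), (11, 13, -12), (-12, 11, 12), (12, 13, -11), … (8 more)
river cycle of g (length 18): (11, 9, -14), (-14, 19, 6), (6, 17, -17), (-17, 17, 6), (6, 19, -14), (-14, 9, 11), (11, 13, -12), (-12, 11, 12), (12, 13, -11), (-11, 9, 14), … (8 more)
cycles coincide ⇒ equivalent

yes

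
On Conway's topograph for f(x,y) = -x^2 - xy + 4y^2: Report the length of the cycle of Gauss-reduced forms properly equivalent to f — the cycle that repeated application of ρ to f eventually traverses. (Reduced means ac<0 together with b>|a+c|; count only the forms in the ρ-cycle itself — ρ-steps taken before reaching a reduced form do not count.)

D = 17, ⌊√D⌋ = 4
descent: ρ → (4,1,-1)
descent: ρ → (-1,3,2)  [lands on river]
river: ρ → (2,1,-2)
river: ρ → (-2,3,1)
river: ρ → (1,3,-2)
river: ρ → (-2,1,2)
river: ρ → (2,3,-1)
ρ-cycle length = 6 (tail of 2 descent steps not counted)

6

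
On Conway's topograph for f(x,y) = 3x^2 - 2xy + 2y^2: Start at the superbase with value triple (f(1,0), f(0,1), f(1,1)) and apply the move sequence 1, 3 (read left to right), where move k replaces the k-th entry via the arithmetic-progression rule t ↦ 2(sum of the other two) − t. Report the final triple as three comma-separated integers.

start (3,2,3) = (f(1,0),f(0,1),f(1,1))
replace slot 1: 2·(2+3) − 3 = 7 → (7,2,3)
replace slot 3: 2·(7+2) − 3 = 15 → (7,2,15)

7,2,15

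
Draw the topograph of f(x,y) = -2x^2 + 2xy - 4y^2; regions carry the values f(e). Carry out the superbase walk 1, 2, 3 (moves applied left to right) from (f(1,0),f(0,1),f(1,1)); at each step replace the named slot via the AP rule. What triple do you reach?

start (-2,-4,-4) = (f(1,0),f(0,1),f(1,1))
replace slot 1: 2·((-4)+(-4)) − (-2) = -14 → (-14,-4,-4)
replace slot 2: 2·((-14)+(-4)) − (-4) = -32 → (-14,-32,-4)
replace slot 3: 2·((-14)+(-32)) − (-4) = -88 → (-14,-32,-88)

-14,-32,-88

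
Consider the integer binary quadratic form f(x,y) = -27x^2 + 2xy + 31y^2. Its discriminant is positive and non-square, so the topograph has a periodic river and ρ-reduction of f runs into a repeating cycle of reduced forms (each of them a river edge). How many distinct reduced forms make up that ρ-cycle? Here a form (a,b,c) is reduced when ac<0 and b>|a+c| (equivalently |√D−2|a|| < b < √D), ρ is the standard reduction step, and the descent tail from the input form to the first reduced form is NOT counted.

D = 3352, ⌊√D⌋ = 57
descent: ρ → (31,-2,-27)
descent: ρ → (-27,56,2)  [lands on river]
river: ρ → (2,56,-27)
river: ρ → (-27,52,6)
river: ρ → (6,56,-9)
river: ρ → (-9,52,18)
river: ρ → (18,56,-3)
river: ρ → (-3,52,54)
river: ρ → (54,56,-1)
river: ρ → (-1,56,54)
river: ρ → (54,52,-3)
river: ρ → (-3,56,18)
river: ρ → (18,52,-9)
river: ρ → (-9,56,6)
river: ρ → (6,52,-27)
ρ-cycle length = 14 (tail of 2 descent steps not counted)

14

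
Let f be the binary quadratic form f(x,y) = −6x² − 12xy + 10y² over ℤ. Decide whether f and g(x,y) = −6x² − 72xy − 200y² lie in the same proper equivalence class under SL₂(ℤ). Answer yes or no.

D₁ = 384, D₂ = 384
river cycle of f (length 4): (10, 12, -6), (-6, 12, 10), (10, 8, -8), (-8, 8, 10)
river cycle of g (length 4): (-6, 12, 10), (10, 8, -8), (-8, 8, 10), (10, 12, -6)
cycles coincide ⇒ equivalent

yes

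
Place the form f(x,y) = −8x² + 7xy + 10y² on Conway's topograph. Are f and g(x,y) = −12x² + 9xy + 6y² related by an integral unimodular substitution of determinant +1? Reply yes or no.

D₁ = 369, D₂ = 369
river cycle of f (length 16): (10, 13, -5), (-5, 17, 4), (4, 15, -9), (-9, 3, 10), (10, 17, -2), (-2, 19, 1), (1, 19, -2), (-2, 17, 10), (10, 3, -9), (-9, 15, 4), … (6 more)
river cycle of g (length 10): (6, 15, -6), (-6, 9, 12), (12, 15, -3), (-3, 15, 12), (12, 9, -6), (-6, 15, 6), (6, 9, -12), (-12, 15, 3), (3, 15, -12), (-12, 9, 6)
cycles differ ⇒ inequivalent

no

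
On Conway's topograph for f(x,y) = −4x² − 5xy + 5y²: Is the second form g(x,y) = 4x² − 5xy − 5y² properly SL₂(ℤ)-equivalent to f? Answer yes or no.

D₁ = 105, D₂ = 105
river cycle of f (length 6): (5, 5, -4), (-4, 3, 6), (6, 9, -1), (-1, 9, 6), (6, 3, -4), (-4, 5, 5)
river cycle of g (length 6): (-5, 5, 4), (4, 3, -6), (-6, 9, 1), (1, 9, -6), (-6, 3, 4), (4, 5, -5)
cycles differ ⇒ inequivalent

no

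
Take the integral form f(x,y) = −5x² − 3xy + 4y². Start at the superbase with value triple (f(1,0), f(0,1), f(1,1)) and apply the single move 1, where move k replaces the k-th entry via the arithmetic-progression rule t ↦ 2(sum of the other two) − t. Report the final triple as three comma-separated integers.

start (-5,4,-4) = (f(1,0),f(0,1),f(1,1))
replace slot 1: 2·(4+(-4)) − (-5) = 5 → (5,4,-4)

5,4,-4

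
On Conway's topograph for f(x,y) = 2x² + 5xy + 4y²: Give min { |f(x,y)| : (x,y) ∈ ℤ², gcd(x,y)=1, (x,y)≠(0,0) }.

translate: b→1 (≡5 mod 4), so (2,5,4)→(2,1,1)
flip: (2,1,1)→(1,-1,2)
translate: b→1 (≡-1 mod 2), so (1,-1,2)→(1,1,2)
reduced (well bottom): (1,1,2) with a≤c, −a<b≤a
well minimum = a = 1

1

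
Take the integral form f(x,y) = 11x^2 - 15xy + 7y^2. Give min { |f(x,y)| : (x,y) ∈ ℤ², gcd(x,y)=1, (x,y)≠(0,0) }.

translate: b→7 (≡-15 mod 22), so (11,-15,7)→(11,7,3)
flip: (11,7,3)→(3,-7,11)
translate: b→-1 (≡-7 mod 6), so (3,-7,11)→(3,-1,7)
reduced (well bottom): (3,-1,7) with a≤c, −a<b≤a
well minimum = a = 3

3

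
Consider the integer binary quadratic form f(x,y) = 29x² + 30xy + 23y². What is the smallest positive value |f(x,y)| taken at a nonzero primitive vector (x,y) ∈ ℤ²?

translate: b→-28 (≡30 mod 58), so (29,30,23)→(29,-28,22)
flip: (29,-28,22)→(22,28,29)
translate: b→-16 (≡28 mod 44), so (22,28,29)→(22,-16,23)
reduced (well bottom): (22,-16,23) with a≤c, −a<b≤a
well minimum = a = 22

22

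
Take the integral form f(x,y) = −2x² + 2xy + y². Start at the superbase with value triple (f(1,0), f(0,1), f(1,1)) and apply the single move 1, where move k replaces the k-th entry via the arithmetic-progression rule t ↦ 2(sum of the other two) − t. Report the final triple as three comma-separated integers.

start (-2,1,1) = (f(1,0),f(0,1),f(1,1))
replace slot 1: 2·(1+1) − (-2) = 6 → (6,1,1)

6,1,1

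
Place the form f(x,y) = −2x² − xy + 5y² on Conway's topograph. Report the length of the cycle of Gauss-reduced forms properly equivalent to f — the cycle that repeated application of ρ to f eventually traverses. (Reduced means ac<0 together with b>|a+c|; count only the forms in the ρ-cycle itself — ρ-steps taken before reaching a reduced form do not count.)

D = 41, ⌊√D⌋ = 6
descent: ρ → (5,1,-2)
descent: ρ → (-2,3,4)  [lands on river]
river: ρ → (4,5,-1)
river: ρ → (-1,5,4)
river: ρ → (4,3,-2)
river: ρ → (-2,5,2)
river: ρ → (2,3,-4)
river: ρ → (-4,5,1)
river: ρ → (1,5,-4)
river: ρ → (-4,3,2)
river: ρ → (2,5,-2)
ρ-cycle length = 10 (tail of 2 descent steps not counted)

10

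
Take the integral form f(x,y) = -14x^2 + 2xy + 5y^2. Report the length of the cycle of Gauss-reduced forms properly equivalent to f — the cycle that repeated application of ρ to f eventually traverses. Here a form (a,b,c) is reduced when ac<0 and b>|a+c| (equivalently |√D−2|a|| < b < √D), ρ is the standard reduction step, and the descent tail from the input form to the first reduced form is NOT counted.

D = 284, ⌊√D⌋ = 16
descent: ρ → (5,8,-11)  [lands on river]
river: ρ → (-11,14,2)
river: ρ → (2,14,-11)
river: ρ → (-11,8,5)
river: ρ → (5,12,-7)
river: ρ → (-7,16,1)
river: ρ → (1,16,-7)
river: ρ → (-7,12,5)
ρ-cycle length = 8 (tail of 1 descent step not counted)

8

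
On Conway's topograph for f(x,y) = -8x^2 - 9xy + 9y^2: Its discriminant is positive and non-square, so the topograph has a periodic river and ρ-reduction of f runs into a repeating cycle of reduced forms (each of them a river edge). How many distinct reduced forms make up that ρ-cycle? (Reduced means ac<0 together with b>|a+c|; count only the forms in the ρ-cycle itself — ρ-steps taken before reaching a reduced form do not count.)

D = 369, ⌊√D⌋ = 19
descent: ρ → (9,9,-8)  [lands on river]
river: ρ → (-8,7,10)
river: ρ → (10,13,-5)
river: ρ → (-5,17,4)
river: ρ → (4,15,-9)
river: ρ → (-9,3,10)
river: ρ → (10,17,-2)
river: ρ → (-2,19,1)
river: ρ → (1,19,-2)
river: ρ → (-2,17,10)
river: ρ → (10,3,-9)
river: ρ → (-9,15,4)
river: ρ → (4,17,-5)
river: ρ → (-5,13,10)
river: ρ → (10,7,-8)
river: ρ → (-8,9,9)
ρ-cycle length = 16 (tail of 1 descent step not counted)

16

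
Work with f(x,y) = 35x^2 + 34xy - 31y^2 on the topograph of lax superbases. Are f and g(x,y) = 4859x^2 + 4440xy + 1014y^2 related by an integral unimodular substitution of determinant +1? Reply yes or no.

D₁ = 5496, D₂ = 5496
river cycle of f (length 28): (-31, 28, 38), (38, 48, -21), (-21, 36, 50), (50, 64, -7), (-7, 62, 59), (59, 56, -10), (-10, 64, 35), (35, 6, -39), (-39, 72, 2), (2, 72, -39), … (18 more)
river cycle of g (length 28): (35, 34, -31), (-31, 28, 38), (38, 48, -21), (-21, 36, 50), (50, 64, -7), (-7, 62, 59), (59, 56, -10), (-10, 64, 35), (35, 6, -39), (-39, 72, 2), … (18 more)
cycles coincide ⇒ equivalent

yes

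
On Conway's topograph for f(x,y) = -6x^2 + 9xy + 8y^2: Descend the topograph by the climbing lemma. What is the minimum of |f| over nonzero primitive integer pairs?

river: ρ → (8,7,-7)
river: ρ → (-7,7,8)
river: ρ → (8,9,-6)
river: ρ → (-6,15,2)
river: ρ → (2,13,-13)
river: ρ → (-13,13,2)
river: ρ → (2,15,-6)
river: ρ → (-6,9,8)
closes: descent 0, river 8
min |a| on river = 2

2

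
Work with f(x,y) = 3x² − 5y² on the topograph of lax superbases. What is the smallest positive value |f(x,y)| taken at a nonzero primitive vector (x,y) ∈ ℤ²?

descent: ρ → (-5,0,3)
descent: ρ → (3,6,-2)  [lands on river]
river: ρ → (-2,6,3)
closes: descent 2, river 2
min |a| on river = 2

2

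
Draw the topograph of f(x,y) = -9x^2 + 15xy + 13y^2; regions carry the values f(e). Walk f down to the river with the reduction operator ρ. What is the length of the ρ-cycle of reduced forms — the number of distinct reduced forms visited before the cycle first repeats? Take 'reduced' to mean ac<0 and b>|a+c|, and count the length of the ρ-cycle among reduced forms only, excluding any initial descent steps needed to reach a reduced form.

D = 693, ⌊√D⌋ = 26
river: ρ → (13,11,-11)
river: ρ → (-11,11,13)
river: ρ → (13,15,-9)
river: ρ → (-9,21,7)
river: ρ → (7,21,-9)
river: ρ → (-9,15,13)
ρ-cycle length = 6 (tail of 0 descent steps not counted)

6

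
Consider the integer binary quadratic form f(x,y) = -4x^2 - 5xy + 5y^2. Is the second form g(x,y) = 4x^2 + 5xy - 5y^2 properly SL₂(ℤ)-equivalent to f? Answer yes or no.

D₁ = 105, D₂ = 105
river cycle of f (length 6): (5, 5, -4), (-4, 3, 6), (6, 9, -1), (-1, 9, 6), (6, 3, -4), (-4, 5, 5)
river cycle of g (length 6): (-5, 5, 4), (4, 3, -6), (-6, 9, 1), (1, 9, -6), (-6, 3, 4), (4, 5, -5)
cycles differ ⇒ inequivalent

no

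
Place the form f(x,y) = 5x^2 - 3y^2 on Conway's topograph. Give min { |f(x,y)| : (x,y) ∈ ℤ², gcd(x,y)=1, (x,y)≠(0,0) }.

descent: ρ → (-3,6,2)  [lands on river]
river: ρ → (2,6,-3)
closes: descent 1, river 2
min |a| on river = 2

2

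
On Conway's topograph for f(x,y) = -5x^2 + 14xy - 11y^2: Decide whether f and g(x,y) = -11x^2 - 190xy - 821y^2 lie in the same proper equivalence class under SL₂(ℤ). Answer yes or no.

D₁ = -24, D₂ = -24
f is negative-definite; reduce −f:
−f: translate: b→-4 (≡-14 mod 10), so (5,-14,11)→(5,-4,2)
−f: flip: (5,-4,2)→(2,4,5)
−f: translate: b→0 (≡4 mod 4), so (2,4,5)→(2,0,3)
−f: reduced (well bottom): (2,0,3) with a≤c, −a<b≤a
flip sign back: reduced form of f is (-2,0,-3)
g is negative-definite; reduce −g:
−g: translate: b→-8 (≡190 mod 22), so (11,190,821)→(11,-8,2)
−g: flip: (11,-8,2)→(2,8,11)
−g: translate: b→0 (≡8 mod 4), so (2,8,11)→(2,0,3)
−g: reduced (well bottom): (2,0,3) with a≤c, −a<b≤a
flip sign back: reduced form of g is (-2,0,-3)
reduced forms (-2, 0, -3) vs (-2, 0, -3) ⇒ equivalent

yes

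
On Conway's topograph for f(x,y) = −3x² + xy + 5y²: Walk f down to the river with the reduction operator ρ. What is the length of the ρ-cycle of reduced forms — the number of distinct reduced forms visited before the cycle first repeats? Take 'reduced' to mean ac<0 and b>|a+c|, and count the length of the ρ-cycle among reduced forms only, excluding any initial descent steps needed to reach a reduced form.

D = 61, ⌊√D⌋ = 7
descent: ρ → (5,-1,-3)
descent: ρ → (-3,7,1)  [lands on river]
river: ρ → (1,7,-3)
river: ρ → (-3,5,3)
river: ρ → (3,7,-1)
river: ρ → (-1,7,3)
river: ρ → (3,5,-3)
ρ-cycle length = 6 (tail of 2 descent steps not counted)

6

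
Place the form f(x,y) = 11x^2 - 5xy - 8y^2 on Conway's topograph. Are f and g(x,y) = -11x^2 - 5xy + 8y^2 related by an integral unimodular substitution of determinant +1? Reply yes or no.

D₁ = 377, D₂ = 377
river cycle of f (length 6): (-8, 5, 11), (11, 17, -2), (-2, 19, 2), (2, 17, -11), (-11, 5, 8), (8, 11, -8)
river cycle of g (length 6): (8, 5, -11), (-11, 17, 2), (2, 19, -2), (-2, 17, 11), (11, 5, -8), (-8, 11, 8)
cycles differ ⇒ inequivalent

no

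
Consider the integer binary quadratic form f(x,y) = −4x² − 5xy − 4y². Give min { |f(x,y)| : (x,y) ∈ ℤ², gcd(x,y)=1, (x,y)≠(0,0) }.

translate: b→-3 (≡5 mod 8), so (4,5,4)→(4,-3,3)
flip: (4,-3,3)→(3,3,4)
reduced (well bottom): (3,3,4) with a≤c, −a<b≤a
well minimum |f| = |-3| = 3 (negative-definite)

3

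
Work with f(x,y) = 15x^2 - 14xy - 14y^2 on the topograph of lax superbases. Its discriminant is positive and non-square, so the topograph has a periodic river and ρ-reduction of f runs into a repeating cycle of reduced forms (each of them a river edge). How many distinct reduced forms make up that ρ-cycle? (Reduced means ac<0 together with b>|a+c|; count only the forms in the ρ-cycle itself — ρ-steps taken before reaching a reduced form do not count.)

D = 1036, ⌊√D⌋ = 32
descent: ρ → (-14,14,15)  [lands on river]
river: ρ → (15,16,-13)
river: ρ → (-13,10,18)
river: ρ → (18,26,-5)
river: ρ → (-5,24,23)
river: ρ → (23,22,-6)
river: ρ → (-6,26,15)
river: ρ → (15,4,-17)
river: ρ → (-17,30,2)
river: ρ → (2,30,-17)
river: ρ → (-17,4,15)
river: ρ → (15,26,-6)
river: ρ → (-6,22,23)
river: ρ → (23,24,-5)
river: ρ → (-5,26,18)
river: ρ → (18,10,-13)
river: ρ → (-13,16,15)
river: ρ → (15,14,-14)
ρ-cycle length = 18 (tail of 1 descent step not counted)

18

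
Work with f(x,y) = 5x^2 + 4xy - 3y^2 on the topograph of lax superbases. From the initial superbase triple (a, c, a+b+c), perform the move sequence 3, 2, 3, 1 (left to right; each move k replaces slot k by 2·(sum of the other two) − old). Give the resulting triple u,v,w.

start (5,-3,6) = (f(1,0),f(0,1),f(1,1))
replace slot 3: 2·(5+(-3)) − 6 = -2 → (5,-3,-2)
replace slot 2: 2·(5+(-2)) − (-3) = 9 → (5,9,-2)
replace slot 3: 2·(5+9) − (-2) = 30 → (5,9,30)
replace slot 1: 2·(9+30) − 5 = 73 → (73,9,30)

73,9,30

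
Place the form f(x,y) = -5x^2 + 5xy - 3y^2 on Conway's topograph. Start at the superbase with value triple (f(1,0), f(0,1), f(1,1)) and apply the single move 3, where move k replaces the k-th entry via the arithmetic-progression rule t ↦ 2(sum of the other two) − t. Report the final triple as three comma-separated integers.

start (-5,-3,-3) = (f(1,0),f(0,1),f(1,1))
replace slot 3: 2·((-5)+(-3)) − (-3) = -13 → (-5,-3,-13)

-5,-3,-13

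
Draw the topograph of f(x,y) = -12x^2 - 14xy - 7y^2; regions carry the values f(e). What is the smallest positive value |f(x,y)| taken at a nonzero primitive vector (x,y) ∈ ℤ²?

translate: b→-10 (≡14 mod 24), so (12,14,7)→(12,-10,5)
flip: (12,-10,5)→(5,10,12)
translate: b→0 (≡10 mod 10), so (5,10,12)→(5,0,7)
reduced (well bottom): (5,0,7) with a≤c, −a<b≤a
well minimum |f| = |-5| = 5 (negative-definite)

5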